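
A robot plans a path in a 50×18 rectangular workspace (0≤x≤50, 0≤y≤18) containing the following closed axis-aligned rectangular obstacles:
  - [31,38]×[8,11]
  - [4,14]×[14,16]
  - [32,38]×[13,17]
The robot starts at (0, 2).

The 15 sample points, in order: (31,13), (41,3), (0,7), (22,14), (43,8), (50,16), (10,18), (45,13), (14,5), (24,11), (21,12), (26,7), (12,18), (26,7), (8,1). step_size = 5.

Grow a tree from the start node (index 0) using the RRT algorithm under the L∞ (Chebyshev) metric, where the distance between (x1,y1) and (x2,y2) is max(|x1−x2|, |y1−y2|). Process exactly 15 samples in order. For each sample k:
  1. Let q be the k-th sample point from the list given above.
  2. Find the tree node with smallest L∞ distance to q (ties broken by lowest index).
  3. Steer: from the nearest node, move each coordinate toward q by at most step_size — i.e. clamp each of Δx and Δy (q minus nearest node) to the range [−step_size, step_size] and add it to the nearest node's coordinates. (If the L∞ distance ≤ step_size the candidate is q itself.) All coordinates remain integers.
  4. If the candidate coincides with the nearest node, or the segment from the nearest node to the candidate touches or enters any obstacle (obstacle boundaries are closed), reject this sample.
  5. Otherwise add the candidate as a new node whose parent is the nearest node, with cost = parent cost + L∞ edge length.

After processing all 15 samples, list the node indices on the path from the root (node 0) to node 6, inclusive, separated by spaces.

Path: 0 1 2 4 5 6

1. q=(31,13) nearest=0 d=31 new=(5,7) → add node 1 parent=0 cost=5
2. q=(41,3) nearest=1 d=36 new=(10,3) → add node 2 parent=1 cost=10
3. q=(0,7) nearest=0 d=5 new=(0,7) → add node 3 parent=0 cost=5
4. q=(22,14) nearest=2 d=12 new=(15,8) → add node 4 parent=2 cost=15
5. q=(43,8) nearest=4 d=28 new=(20,8) → add node 5 parent=4 cost=20
6. q=(50,16) nearest=5 d=30 new=(25,13) → add node 6 parent=5 cost=25
7. q=(10,18) nearest=4 d=10 new=(10,13) → add node 7 parent=4 cost=20
8. q=(45,13) nearest=6 d=20 new=(30,13) → add node 8 parent=6 cost=30
9. q=(14,5) nearest=4 d=3 new=(14,5) → add node 9 parent=4 cost=18
10. q=(24,11) nearest=6 d=2 new=(24,11) → add node 10 parent=6 cost=27
11. q=(21,12) nearest=10 d=3 new=(21,12) → add node 11 parent=10 cost=30
12. q=(26,7) nearest=10 d=4 new=(26,7) → add node 12 parent=10 cost=31
13. q=(12,18) nearest=7 d=5 new=(12,18) → blocked by [4,14]×[14,16], reject
14. q=(26,7) nearest=12 d=0 → coincident, reject
15. q=(8,1) nearest=2 d=2 new=(8,1) → add node 13 parent=2 cost=12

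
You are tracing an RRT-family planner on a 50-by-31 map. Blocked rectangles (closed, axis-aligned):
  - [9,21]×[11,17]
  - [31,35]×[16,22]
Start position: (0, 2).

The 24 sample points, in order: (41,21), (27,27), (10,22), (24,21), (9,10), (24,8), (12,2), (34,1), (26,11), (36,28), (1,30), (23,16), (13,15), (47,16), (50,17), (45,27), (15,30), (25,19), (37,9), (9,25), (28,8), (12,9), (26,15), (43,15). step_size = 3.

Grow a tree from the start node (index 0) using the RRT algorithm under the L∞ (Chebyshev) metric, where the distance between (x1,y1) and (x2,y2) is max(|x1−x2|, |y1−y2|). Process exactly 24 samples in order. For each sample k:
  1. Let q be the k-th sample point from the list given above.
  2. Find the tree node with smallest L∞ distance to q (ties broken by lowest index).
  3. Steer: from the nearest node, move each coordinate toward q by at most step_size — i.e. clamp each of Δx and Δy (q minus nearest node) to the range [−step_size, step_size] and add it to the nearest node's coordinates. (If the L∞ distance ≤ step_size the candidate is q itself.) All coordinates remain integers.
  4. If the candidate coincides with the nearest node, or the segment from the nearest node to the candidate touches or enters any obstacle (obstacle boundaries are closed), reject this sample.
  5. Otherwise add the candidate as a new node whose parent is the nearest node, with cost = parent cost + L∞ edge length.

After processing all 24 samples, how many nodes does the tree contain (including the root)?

Node count: 14

1. q=(41,21) nearest=0 d=41 new=(3,5) → add node 1 parent=0 cost=3
2. q=(27,27) nearest=1 d=24 new=(6,8) → add node 2 parent=1 cost=6
3. q=(10,22) nearest=2 d=14 new=(9,11) → blocked by [9,21]×[11,17], reject
4. q=(24,21) nearest=2 d=18 new=(9,11) → blocked by [9,21]×[11,17], reject
5. q=(9,10) nearest=2 d=3 new=(9,10) → add node 3 parent=2 cost=9
6. q=(24,8) nearest=3 d=15 new=(12,8) → add node 4 parent=3 cost=12
7. q=(12,2) nearest=2 d=6 new=(9,5) → add node 5 parent=2 cost=9
8. q=(34,1) nearest=4 d=22 new=(15,5) → add node 6 parent=4 cost=15
9. q=(26,11) nearest=6 d=11 new=(18,8) → add node 7 parent=6 cost=18
10. q=(36,28) nearest=7 d=20 new=(21,11) → blocked by [9,21]×[11,17], reject
11. q=(1,30) nearest=3 d=20 new=(6,13) → add node 8 parent=3 cost=12
12. q=(23,16) nearest=7 d=8 new=(21,11) → blocked by [9,21]×[11,17], reject
13. q=(13,15) nearest=3 d=5 new=(12,13) → blocked by [9,21]×[11,17], reject
14. q=(47,16) nearest=7 d=29 new=(21,11) → blocked by [9,21]×[11,17], reject
15. q=(50,17) nearest=7 d=32 new=(21,11) → blocked by [9,21]×[11,17], reject
16. q=(45,27) nearest=7 d=27 new=(21,11) → blocked by [9,21]×[11,17], reject
17. q=(15,30) nearest=8 d=17 new=(9,16) → blocked by [9,21]×[11,17], reject
18. q=(25,19) nearest=7 d=11 new=(21,11) → blocked by [9,21]×[11,17], reject
19. q=(37,9) nearest=7 d=19 new=(21,9) → add node 9 parent=7 cost=21
20. q=(9,25) nearest=8 d=12 new=(9,16) → blocked by [9,21]×[11,17], reject
21. q=(28,8) nearest=9 d=7 new=(24,8) → add node 10 parent=9 cost=24
22. q=(12,9) nearest=4 d=1 new=(12,9) → add node 11 parent=4 cost=13
23. q=(26,15) nearest=9 d=6 new=(24,12) → add node 12 parent=9 cost=24
24. q=(43,15) nearest=10 d=19 new=(27,11) → add node 13 parent=10 cost=27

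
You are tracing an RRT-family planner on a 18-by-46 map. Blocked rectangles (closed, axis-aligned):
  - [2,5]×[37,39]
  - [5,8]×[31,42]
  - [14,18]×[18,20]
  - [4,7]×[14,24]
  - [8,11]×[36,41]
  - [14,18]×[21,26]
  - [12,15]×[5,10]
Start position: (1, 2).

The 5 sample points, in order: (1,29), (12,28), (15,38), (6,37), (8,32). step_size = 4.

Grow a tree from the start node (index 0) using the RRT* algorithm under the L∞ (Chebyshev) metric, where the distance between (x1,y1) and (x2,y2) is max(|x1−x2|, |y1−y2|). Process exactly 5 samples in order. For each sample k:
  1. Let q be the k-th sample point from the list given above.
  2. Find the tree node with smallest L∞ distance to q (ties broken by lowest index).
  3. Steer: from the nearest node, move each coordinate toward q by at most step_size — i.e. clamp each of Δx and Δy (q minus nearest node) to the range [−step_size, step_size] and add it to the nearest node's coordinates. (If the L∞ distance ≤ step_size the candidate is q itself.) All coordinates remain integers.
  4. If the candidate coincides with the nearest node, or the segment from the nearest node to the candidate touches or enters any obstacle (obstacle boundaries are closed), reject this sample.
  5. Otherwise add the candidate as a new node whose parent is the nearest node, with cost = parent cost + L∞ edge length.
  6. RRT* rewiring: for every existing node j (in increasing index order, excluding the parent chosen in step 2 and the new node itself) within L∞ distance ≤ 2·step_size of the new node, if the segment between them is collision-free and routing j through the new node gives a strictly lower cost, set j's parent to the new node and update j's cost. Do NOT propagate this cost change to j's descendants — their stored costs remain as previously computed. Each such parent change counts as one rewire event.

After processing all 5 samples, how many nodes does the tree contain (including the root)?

Node count: 5

1. q=(1,29) nearest=0 d=27 new=(1,6) → add node 1 parent=0 cost=4
2. q=(12,28) nearest=1 d=22 new=(5,10) → add node 2 parent=1 cost=8
3. q=(15,38) nearest=2 d=28 new=(9,14) → add node 3 parent=2 cost=12
4. q=(6,37) nearest=3 d=23 new=(6,18) → blocked by [4,7]×[14,24], reject
5. q=(8,32) nearest=3 d=18 new=(8,18) → add node 4 parent=3 cost=16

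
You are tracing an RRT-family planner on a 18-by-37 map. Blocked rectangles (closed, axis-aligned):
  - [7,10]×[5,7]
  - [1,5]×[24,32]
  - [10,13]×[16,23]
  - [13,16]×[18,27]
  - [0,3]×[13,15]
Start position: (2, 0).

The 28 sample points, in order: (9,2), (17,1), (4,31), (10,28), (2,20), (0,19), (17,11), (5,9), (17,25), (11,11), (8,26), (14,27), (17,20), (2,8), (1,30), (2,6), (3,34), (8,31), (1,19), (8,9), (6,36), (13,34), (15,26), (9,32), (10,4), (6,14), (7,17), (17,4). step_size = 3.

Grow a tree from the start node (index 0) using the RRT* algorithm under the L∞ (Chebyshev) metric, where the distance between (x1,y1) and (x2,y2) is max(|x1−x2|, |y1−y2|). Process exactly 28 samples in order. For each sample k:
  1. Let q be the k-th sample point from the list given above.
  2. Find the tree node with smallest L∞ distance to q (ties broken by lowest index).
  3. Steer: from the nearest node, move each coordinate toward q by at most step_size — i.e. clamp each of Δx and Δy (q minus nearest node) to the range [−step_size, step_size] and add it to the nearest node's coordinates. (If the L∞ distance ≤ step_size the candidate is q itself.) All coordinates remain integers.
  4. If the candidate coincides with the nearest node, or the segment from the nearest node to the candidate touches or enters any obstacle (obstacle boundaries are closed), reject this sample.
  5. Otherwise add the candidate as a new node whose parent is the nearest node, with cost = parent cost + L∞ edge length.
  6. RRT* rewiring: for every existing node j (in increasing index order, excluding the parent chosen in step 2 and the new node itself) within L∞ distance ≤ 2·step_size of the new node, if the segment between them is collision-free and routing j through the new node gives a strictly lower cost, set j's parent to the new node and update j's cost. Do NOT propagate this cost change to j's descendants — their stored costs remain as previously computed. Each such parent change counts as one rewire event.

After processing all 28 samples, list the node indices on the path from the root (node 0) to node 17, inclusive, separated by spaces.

1. q=(9,2) nearest=0 d=7 new=(5,2) → add node 1 parent=0 cost=3
2. q=(17,1) nearest=1 d=12 new=(8,1) → add node 2 parent=1 cost=6
3. q=(4,31) nearest=1 d=29 new=(4,5) → add node 3 parent=1 cost=6
4. q=(10,28) nearest=3 d=23 new=(7,8) → add node 4 parent=3 cost=9
5. q=(2,20) nearest=4 d=12 new=(4,11) → add node 5 parent=4 cost=12
6. q=(0,19) nearest=5 d=8 new=(1,14) → blocked by [0,3]×[13,15], reject
7. q=(17,11) nearest=2 d=10 new=(11,4) → add node 6 parent=2 cost=9
8. q=(5,9) nearest=4 d=2 new=(5,9) → add node 7 parent=4 cost=11
9. q=(17,25) nearest=5 d=14 new=(7,14) → add node 8 parent=5 cost=15
10. q=(11,11) nearest=4 d=4 new=(10,11) → add node 9 parent=4 cost=12
11. q=(8,26) nearest=8 d=12 new=(8,17) → add node 10 parent=8 cost=18
12. q=(14,27) nearest=10 d=10 new=(11,20) → blocked by [10,13]×[16,23], reject
13. q=(17,20) nearest=9 d=9 new=(13,14) → add node 11 parent=9 cost=15
14. q=(2,8) nearest=3 d=3 new=(2,8) → add node 12 parent=3 cost=9
15. q=(1,30) nearest=10 d=13 new=(5,20) → add node 13 parent=10 cost=21
16. q=(2,6) nearest=3 d=2 new=(2,6) → add node 14 parent=3 cost=8
17. q=(3,34) nearest=13 d=14 new=(3,23) → add node 15 parent=13 cost=24
18. q=(8,31) nearest=15 d=8 new=(6,26) → blocked by [1,5]×[24,32], reject
19. q=(1,19) nearest=13 d=4 new=(2,19) → add node 16 parent=13 cost=24
20. q=(8,9) nearest=4 d=1 new=(8,9) → add node 17 parent=4 cost=10
21. q=(6,36) nearest=15 d=13 new=(6,26) → blocked by [1,5]×[24,32], reject
22. q=(13,34) nearest=15 d=11 new=(6,26) → blocked by [1,5]×[24,32], reject
23. q=(15,26) nearest=10 d=9 new=(11,20) → blocked by [10,13]×[16,23], reject
24. q=(9,32) nearest=15 d=9 new=(6,26) → blocked by [1,5]×[24,32], reject
25. q=(10,4) nearest=6 d=1 new=(10,4) → add node 18 parent=6 cost=10
26. q=(6,14) nearest=8 d=1 new=(6,14) → add node 19 parent=8 cost=16; rewire 16→19 (21<24)
27. q=(7,17) nearest=10 d=1 new=(7,17) → add node 20 parent=10 cost=19
28. q=(17,4) nearest=6 d=6 new=(14,4) → add node 21 parent=6 cost=12

Path: 0 1 3 4 17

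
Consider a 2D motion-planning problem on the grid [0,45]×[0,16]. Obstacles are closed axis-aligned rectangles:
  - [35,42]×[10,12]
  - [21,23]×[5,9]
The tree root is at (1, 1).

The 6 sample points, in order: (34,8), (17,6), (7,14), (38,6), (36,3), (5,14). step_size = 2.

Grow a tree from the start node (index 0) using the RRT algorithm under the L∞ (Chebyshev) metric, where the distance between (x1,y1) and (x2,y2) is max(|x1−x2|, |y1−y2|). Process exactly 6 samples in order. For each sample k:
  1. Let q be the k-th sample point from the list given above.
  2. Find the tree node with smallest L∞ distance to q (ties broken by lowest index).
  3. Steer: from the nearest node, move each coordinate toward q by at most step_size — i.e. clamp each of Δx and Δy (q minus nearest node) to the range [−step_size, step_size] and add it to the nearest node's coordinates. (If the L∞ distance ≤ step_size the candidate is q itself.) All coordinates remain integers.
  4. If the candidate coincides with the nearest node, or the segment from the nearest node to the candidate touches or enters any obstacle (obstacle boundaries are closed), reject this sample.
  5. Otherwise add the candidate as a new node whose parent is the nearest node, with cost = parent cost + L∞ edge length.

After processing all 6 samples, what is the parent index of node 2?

Parent of node 2: 1

1. q=(34,8) nearest=0 d=33 new=(3,3) → add node 1 parent=0 cost=2
2. q=(17,6) nearest=1 d=14 new=(5,5) → add node 2 parent=1 cost=4
3. q=(7,14) nearest=2 d=9 new=(7,7) → add node 3 parent=2 cost=6
4. q=(38,6) nearest=3 d=31 new=(9,6) → add node 4 parent=3 cost=8
5. q=(36,3) nearest=4 d=27 new=(11,4) → add node 5 parent=4 cost=10
6. q=(5,14) nearest=3 d=7 new=(5,9) → add node 6 parent=3 cost=8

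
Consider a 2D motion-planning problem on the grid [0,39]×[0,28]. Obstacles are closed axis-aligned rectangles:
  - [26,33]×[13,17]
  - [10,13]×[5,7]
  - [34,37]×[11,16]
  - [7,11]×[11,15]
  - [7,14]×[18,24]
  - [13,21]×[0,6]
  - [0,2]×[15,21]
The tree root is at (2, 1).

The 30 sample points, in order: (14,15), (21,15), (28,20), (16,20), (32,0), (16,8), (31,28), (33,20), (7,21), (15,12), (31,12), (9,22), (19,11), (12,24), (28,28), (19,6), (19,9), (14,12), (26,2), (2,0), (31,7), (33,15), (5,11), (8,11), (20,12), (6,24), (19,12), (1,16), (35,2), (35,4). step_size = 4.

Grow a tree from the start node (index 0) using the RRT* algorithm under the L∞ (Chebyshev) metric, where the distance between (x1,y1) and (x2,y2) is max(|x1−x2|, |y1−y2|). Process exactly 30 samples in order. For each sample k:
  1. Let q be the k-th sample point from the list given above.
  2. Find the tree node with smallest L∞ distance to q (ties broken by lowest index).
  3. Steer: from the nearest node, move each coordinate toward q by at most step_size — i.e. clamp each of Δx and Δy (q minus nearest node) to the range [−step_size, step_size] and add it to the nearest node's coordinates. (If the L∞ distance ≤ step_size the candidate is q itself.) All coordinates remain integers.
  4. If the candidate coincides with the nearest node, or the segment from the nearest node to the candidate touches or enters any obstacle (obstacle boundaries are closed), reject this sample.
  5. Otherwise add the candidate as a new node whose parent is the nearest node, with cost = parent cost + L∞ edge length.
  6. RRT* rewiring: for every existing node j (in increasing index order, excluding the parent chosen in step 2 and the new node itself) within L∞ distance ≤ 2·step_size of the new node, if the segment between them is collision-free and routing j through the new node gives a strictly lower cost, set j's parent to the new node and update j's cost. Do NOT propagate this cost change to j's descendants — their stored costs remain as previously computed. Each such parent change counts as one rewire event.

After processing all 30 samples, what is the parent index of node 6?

Parent of node 6: 3

1. q=(14,15) nearest=0 d=14 new=(6,5) → add node 1 parent=0 cost=4
2. q=(21,15) nearest=1 d=15 new=(10,9) → add node 2 parent=1 cost=8
3. q=(28,20) nearest=2 d=18 new=(14,13) → add node 3 parent=2 cost=12
4. q=(16,20) nearest=3 d=7 new=(16,17) → add node 4 parent=3 cost=16
5. q=(32,0) nearest=4 d=17 new=(20,13) → add node 5 parent=4 cost=20
6. q=(16,8) nearest=3 d=5 new=(16,9) → add node 6 parent=3 cost=16
7. q=(31,28) nearest=4 d=15 new=(20,21) → add node 7 parent=4 cost=20
8. q=(33,20) nearest=5 d=13 new=(24,17) → add node 8 parent=5 cost=24
9. q=(7,21) nearest=3 d=8 new=(10,17) → add node 9 parent=3 cost=16
10. q=(15,12) nearest=3 d=1 new=(15,12) → add node 10 parent=3 cost=13; rewire 5→10 (18<20)
11. q=(31,12) nearest=8 d=7 new=(28,13) → blocked by [26,33]×[13,17], reject
12. q=(9,22) nearest=9 d=5 new=(9,21) → blocked by [7,14]×[18,24], reject
13. q=(19,11) nearest=5 d=2 new=(19,11) → add node 11 parent=5 cost=20
14. q=(12,24) nearest=4 d=7 new=(12,21) → blocked by [7,14]×[18,24], reject
15. q=(28,28) nearest=7 d=8 new=(24,25) → add node 12 parent=7 cost=24
16. q=(19,6) nearest=6 d=3 new=(19,6) → blocked by [13,21]×[0,6], reject
17. q=(19,9) nearest=11 d=2 new=(19,9) → add node 13 parent=11 cost=22
18. q=(14,12) nearest=3 d=1 new=(14,12) → add node 14 parent=3 cost=13; rewire 11→14 (18<20); rewire 13→14 (18<22)
19. q=(26,2) nearest=13 d=7 new=(23,5) → add node 15 parent=13 cost=22
20. q=(2,0) nearest=0 d=1 new=(2,0) → add node 16 parent=0 cost=1
21. q=(31,7) nearest=15 d=8 new=(27,7) → add node 17 parent=15 cost=26
22. q=(33,15) nearest=17 d=8 new=(31,11) → add node 18 parent=17 cost=30
23. q=(5,11) nearest=2 d=5 new=(6,11) → add node 19 parent=2 cost=12
24. q=(8,11) nearest=2 d=2 new=(8,11) → blocked by [7,11]×[11,15], reject
25. q=(20,12) nearest=5 d=1 new=(20,12) → add node 20 parent=5 cost=19
26. q=(6,24) nearest=9 d=7 new=(6,21) → blocked by [7,14]×[18,24], reject
27. q=(19,12) nearest=5 d=1 new=(19,12) → add node 21 parent=5 cost=19
28. q=(1,16) nearest=19 d=5 new=(2,15) → blocked by [0,2]×[15,21], reject
29. q=(35,2) nearest=17 d=8 new=(31,3) → add node 22 parent=17 cost=30
30. q=(35,4) nearest=22 d=4 new=(35,4) → add node 23 parent=22 cost=34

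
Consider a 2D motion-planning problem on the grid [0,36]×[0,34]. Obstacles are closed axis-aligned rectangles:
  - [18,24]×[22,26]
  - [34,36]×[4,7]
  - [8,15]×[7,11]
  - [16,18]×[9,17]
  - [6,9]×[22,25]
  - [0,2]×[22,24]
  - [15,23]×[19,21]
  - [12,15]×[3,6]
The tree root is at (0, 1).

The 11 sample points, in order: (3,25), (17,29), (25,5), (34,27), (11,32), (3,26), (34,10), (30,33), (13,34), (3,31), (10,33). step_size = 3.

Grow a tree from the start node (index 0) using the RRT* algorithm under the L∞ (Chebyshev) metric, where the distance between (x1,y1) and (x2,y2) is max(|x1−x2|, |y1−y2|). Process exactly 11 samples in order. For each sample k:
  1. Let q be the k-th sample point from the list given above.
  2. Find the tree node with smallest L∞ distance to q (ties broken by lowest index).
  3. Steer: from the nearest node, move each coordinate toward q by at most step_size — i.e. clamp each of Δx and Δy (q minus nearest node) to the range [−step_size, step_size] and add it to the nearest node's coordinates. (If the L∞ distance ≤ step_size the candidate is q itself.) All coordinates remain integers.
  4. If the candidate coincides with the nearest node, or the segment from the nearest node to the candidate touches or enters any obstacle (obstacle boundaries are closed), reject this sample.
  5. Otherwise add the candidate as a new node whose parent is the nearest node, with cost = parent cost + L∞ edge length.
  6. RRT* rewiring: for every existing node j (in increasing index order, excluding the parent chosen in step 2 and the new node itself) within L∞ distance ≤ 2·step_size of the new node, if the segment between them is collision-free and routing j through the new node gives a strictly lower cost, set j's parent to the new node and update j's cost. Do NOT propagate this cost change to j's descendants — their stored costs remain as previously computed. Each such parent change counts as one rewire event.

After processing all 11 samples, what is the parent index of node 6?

Parent of node 6: 5

1. q=(3,25) nearest=0 d=24 new=(3,4) → add node 1 parent=0 cost=3
2. q=(17,29) nearest=1 d=25 new=(6,7) → add node 2 parent=1 cost=6
3. q=(25,5) nearest=2 d=19 new=(9,5) → add node 3 parent=2 cost=9
4. q=(34,27) nearest=3 d=25 new=(12,8) → blocked by [8,15]×[7,11], reject
5. q=(11,32) nearest=2 d=25 new=(9,10) → blocked by [8,15]×[7,11], reject
6. q=(3,26) nearest=2 d=19 new=(3,10) → add node 4 parent=2 cost=9
7. q=(34,10) nearest=3 d=25 new=(12,8) → blocked by [8,15]×[7,11], reject
8. q=(30,33) nearest=2 d=26 new=(9,10) → blocked by [8,15]×[7,11], reject
9. q=(13,34) nearest=4 d=24 new=(6,13) → add node 5 parent=4 cost=12
10. q=(3,31) nearest=5 d=18 new=(3,16) → add node 6 parent=5 cost=15
11. q=(10,33) nearest=6 d=17 new=(6,19) → add node 7 parent=6 cost=18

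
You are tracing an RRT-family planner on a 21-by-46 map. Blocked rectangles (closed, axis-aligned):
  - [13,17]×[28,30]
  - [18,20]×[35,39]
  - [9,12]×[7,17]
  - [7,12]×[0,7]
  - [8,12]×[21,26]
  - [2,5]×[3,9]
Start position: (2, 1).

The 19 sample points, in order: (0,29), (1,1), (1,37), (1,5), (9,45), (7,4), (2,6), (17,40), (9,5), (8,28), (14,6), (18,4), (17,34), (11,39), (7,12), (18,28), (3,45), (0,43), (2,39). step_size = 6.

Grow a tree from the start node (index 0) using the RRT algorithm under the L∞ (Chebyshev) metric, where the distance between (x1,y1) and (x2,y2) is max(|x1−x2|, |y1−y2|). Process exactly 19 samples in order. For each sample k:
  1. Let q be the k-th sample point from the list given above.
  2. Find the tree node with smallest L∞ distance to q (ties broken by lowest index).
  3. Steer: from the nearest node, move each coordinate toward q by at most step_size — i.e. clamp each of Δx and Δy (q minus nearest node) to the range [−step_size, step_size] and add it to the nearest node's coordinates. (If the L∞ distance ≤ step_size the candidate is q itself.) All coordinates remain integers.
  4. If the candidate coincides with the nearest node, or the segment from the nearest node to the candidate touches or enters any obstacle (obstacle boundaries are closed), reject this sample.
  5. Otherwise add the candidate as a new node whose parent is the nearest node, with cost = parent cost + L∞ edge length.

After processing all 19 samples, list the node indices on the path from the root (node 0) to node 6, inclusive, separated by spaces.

1. q=(0,29) nearest=0 d=28 new=(0,7) → add node 1 parent=0 cost=6
2. q=(1,1) nearest=0 d=1 new=(1,1) → add node 2 parent=0 cost=1
3. q=(1,37) nearest=1 d=30 new=(1,13) → add node 3 parent=1 cost=12
4. q=(1,5) nearest=1 d=2 new=(1,5) → add node 4 parent=1 cost=8
5. q=(9,45) nearest=3 d=32 new=(7,19) → add node 5 parent=3 cost=18
6. q=(7,4) nearest=0 d=5 new=(7,4) → blocked by [7,12]×[0,7], reject
7. q=(2,6) nearest=4 d=1 new=(2,6) → blocked by [2,5]×[3,9], reject
8. q=(17,40) nearest=5 d=21 new=(13,25) → blocked by [8,12]×[21,26], reject
9. q=(9,5) nearest=0 d=7 new=(8,5) → blocked by [7,12]×[0,7], reject
10. q=(8,28) nearest=5 d=9 new=(8,25) → blocked by [8,12]×[21,26], reject
11. q=(14,6) nearest=0 d=12 new=(8,6) → blocked by [7,12]×[0,7], reject
12. q=(18,4) nearest=5 d=15 new=(13,13) → blocked by [9,12]×[7,17], reject
13. q=(17,34) nearest=5 d=15 new=(13,25) → blocked by [8,12]×[21,26], reject
14. q=(11,39) nearest=5 d=20 new=(11,25) → blocked by [8,12]×[21,26], reject
15. q=(7,12) nearest=3 d=6 new=(7,12) → add node 6 parent=3 cost=18
16. q=(18,28) nearest=5 d=11 new=(13,25) → blocked by [8,12]×[21,26], reject
17. q=(3,45) nearest=5 d=26 new=(3,25) → add node 7 parent=5 cost=24
18. q=(0,43) nearest=7 d=18 new=(0,31) → add node 8 parent=7 cost=30
19. q=(2,39) nearest=8 d=8 new=(2,37) → add node 9 parent=8 cost=36

Path: 0 1 3 6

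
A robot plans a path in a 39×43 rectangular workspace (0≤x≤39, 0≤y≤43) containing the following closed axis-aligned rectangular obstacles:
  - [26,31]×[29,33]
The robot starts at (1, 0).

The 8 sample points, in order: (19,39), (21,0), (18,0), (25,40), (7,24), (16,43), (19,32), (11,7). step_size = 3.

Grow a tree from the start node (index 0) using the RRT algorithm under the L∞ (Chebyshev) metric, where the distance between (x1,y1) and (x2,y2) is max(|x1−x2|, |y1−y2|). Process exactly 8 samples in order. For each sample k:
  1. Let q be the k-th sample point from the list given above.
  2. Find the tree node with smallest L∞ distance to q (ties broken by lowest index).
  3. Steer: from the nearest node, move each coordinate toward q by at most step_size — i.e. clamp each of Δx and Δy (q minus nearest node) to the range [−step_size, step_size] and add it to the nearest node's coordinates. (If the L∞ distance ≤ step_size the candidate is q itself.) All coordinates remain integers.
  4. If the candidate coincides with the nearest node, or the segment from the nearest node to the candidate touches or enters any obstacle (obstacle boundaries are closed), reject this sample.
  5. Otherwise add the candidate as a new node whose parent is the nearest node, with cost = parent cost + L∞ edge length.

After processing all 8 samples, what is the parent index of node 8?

Parent of node 8: 4

1. q=(19,39) nearest=0 d=39 new=(4,3) → add node 1 parent=0 cost=3
2. q=(21,0) nearest=1 d=17 new=(7,0) → add node 2 parent=1 cost=6
3. q=(18,0) nearest=2 d=11 new=(10,0) → add node 3 parent=2 cost=9
4. q=(25,40) nearest=1 d=37 new=(7,6) → add node 4 parent=1 cost=6
5. q=(7,24) nearest=4 d=18 new=(7,9) → add node 5 parent=4 cost=9
6. q=(16,43) nearest=5 d=34 new=(10,12) → add node 6 parent=5 cost=12
7. q=(19,32) nearest=6 d=20 new=(13,15) → add node 7 parent=6 cost=15
8. q=(11,7) nearest=4 d=4 new=(10,7) → add node 8 parent=4 cost=9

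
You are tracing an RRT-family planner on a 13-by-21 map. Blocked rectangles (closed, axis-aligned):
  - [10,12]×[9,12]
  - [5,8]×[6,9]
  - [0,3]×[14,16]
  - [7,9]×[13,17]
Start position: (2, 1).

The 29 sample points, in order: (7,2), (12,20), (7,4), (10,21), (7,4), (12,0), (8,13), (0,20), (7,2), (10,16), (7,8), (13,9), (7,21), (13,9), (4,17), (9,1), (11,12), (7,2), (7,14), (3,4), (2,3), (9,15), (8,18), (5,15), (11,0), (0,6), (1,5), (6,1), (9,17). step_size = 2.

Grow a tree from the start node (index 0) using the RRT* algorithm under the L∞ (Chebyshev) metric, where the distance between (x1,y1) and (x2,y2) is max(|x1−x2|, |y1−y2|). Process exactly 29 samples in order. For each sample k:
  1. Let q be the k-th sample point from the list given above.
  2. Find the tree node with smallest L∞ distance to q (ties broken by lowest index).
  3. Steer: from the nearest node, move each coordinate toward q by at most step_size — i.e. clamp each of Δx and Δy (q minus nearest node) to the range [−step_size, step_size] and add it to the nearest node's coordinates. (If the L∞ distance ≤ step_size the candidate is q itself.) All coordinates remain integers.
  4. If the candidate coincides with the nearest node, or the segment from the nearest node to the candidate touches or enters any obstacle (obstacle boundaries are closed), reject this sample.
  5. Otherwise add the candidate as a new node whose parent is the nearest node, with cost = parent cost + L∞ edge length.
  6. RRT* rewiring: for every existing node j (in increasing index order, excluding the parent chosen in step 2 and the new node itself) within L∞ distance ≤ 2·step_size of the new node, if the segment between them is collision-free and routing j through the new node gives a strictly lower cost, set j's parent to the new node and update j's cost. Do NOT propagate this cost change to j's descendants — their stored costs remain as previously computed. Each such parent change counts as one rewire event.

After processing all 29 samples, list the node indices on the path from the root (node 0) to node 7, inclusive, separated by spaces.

1. q=(7,2) nearest=0 d=5 new=(4,2) → add node 1 parent=0 cost=2
2. q=(12,20) nearest=1 d=18 new=(6,4) → add node 2 parent=1 cost=4
3. q=(7,4) nearest=2 d=1 new=(7,4) → add node 3 parent=2 cost=5
4. q=(10,21) nearest=2 d=17 new=(8,6) → blocked by [5,8]×[6,9], reject
5. q=(7,4) nearest=3 d=0 → coincident, reject
6. q=(12,0) nearest=3 d=5 new=(9,2) → add node 4 parent=3 cost=7
7. q=(8,13) nearest=2 d=9 new=(8,6) → blocked by [5,8]×[6,9], reject
8. q=(0,20) nearest=2 d=16 new=(4,6) → add node 5 parent=2 cost=6
9. q=(7,2) nearest=2 d=2 new=(7,2) → add node 6 parent=2 cost=6
10. q=(10,16) nearest=5 d=10 new=(6,8) → blocked by [5,8]×[6,9], reject
11. q=(7,8) nearest=5 d=3 new=(6,8) → blocked by [5,8]×[6,9], reject
12. q=(13,9) nearest=3 d=6 new=(9,6) → add node 7 parent=3 cost=7
13. q=(7,21) nearest=5 d=15 new=(6,8) → blocked by [5,8]×[6,9], reject
14. q=(13,9) nearest=7 d=4 new=(11,8) → add node 8 parent=7 cost=9
15. q=(4,17) nearest=8 d=9 new=(9,10) → blocked by [10,12]×[9,12], reject
16. q=(9,1) nearest=4 d=1 new=(9,1) → add node 9 parent=4 cost=8
17. q=(11,12) nearest=8 d=4 new=(11,10) → blocked by [10,12]×[9,12], reject
18. q=(7,2) nearest=6 d=0 → coincident, reject
19. q=(7,14) nearest=8 d=6 new=(9,10) → blocked by [10,12]×[9,12], reject
20. q=(3,4) nearest=1 d=2 new=(3,4) → add node 10 parent=1 cost=4
21. q=(2,3) nearest=10 d=1 new=(2,3) → add node 11 parent=10 cost=5
22. q=(9,15) nearest=8 d=7 new=(9,10) → blocked by [10,12]×[9,12], reject
23. q=(8,18) nearest=8 d=10 new=(9,10) → blocked by [10,12]×[9,12], reject
24. q=(5,15) nearest=8 d=7 new=(9,10) → blocked by [10,12]×[9,12], reject
25. q=(11,0) nearest=4 d=2 new=(11,0) → add node 12 parent=4 cost=9
26. q=(0,6) nearest=10 d=3 new=(1,6) → add node 13 parent=10 cost=6
27. q=(1,5) nearest=13 d=1 new=(1,5) → add node 14 parent=13 cost=7
28. q=(6,1) nearest=6 d=1 new=(6,1) → add node 15 parent=6 cost=7
29. q=(9,17) nearest=8 d=9 new=(9,10) → blocked by [10,12]×[9,12], reject

Path: 0 1 2 3 7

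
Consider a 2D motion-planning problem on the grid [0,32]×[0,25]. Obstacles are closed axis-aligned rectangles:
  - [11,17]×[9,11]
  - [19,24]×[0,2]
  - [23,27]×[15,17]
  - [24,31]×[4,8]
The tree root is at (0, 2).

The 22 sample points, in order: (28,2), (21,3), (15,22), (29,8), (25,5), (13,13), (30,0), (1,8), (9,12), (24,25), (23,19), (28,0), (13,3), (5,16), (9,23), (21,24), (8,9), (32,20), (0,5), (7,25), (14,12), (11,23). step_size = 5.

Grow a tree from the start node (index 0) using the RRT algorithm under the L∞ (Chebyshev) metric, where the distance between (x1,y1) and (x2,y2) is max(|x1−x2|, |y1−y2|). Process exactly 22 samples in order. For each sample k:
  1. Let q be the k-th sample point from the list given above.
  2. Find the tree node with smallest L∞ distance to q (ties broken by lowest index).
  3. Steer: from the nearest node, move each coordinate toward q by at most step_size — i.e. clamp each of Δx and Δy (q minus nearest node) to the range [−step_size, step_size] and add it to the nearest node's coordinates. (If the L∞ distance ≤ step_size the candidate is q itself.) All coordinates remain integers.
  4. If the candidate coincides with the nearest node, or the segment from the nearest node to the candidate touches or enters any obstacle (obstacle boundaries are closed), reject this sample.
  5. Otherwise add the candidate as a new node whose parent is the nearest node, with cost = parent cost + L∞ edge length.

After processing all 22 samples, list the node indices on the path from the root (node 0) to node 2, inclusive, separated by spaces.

1. q=(28,2) nearest=0 d=28 new=(5,2) → add node 1 parent=0 cost=5
2. q=(21,3) nearest=1 d=16 new=(10,3) → add node 2 parent=1 cost=10
3. q=(15,22) nearest=2 d=19 new=(15,8) → add node 3 parent=2 cost=15
4. q=(29,8) nearest=3 d=14 new=(20,8) → add node 4 parent=3 cost=20
5. q=(25,5) nearest=4 d=5 new=(25,5) → blocked by [24,31]×[4,8], reject
6. q=(13,13) nearest=3 d=5 new=(13,13) → blocked by [11,17]×[9,11], reject
7. q=(30,0) nearest=4 d=10 new=(25,3) → blocked by [24,31]×[4,8], reject
8. q=(1,8) nearest=0 d=6 new=(1,7) → add node 5 parent=0 cost=5
9. q=(9,12) nearest=3 d=6 new=(10,12) → blocked by [11,17]×[9,11], reject
10. q=(24,25) nearest=3 d=17 new=(20,13) → blocked by [11,17]×[9,11], reject
11. q=(23,19) nearest=3 d=11 new=(20,13) → blocked by [11,17]×[9,11], reject
12. q=(28,0) nearest=4 d=8 new=(25,3) → blocked by [24,31]×[4,8], reject
13. q=(13,3) nearest=2 d=3 new=(13,3) → add node 6 parent=2 cost=13
14. q=(5,16) nearest=5 d=9 new=(5,12) → add node 7 parent=5 cost=10
15. q=(9,23) nearest=7 d=11 new=(9,17) → add node 8 parent=7 cost=15
16. q=(21,24) nearest=8 d=12 new=(14,22) → add node 9 parent=8 cost=20
17. q=(8,9) nearest=7 d=3 new=(8,9) → add node 10 parent=7 cost=13
18. q=(32,20) nearest=4 d=12 new=(25,13) → add node 11 parent=4 cost=25
19. q=(0,5) nearest=5 d=2 new=(0,5) → add node 12 parent=5 cost=7
20. q=(7,25) nearest=9 d=7 new=(9,25) → add node 13 parent=9 cost=25
21. q=(14,12) nearest=3 d=4 new=(14,12) → blocked by [11,17]×[9,11], reject
22. q=(11,23) nearest=13 d=2 new=(11,23) → add node 14 parent=13 cost=27

Path: 0 1 2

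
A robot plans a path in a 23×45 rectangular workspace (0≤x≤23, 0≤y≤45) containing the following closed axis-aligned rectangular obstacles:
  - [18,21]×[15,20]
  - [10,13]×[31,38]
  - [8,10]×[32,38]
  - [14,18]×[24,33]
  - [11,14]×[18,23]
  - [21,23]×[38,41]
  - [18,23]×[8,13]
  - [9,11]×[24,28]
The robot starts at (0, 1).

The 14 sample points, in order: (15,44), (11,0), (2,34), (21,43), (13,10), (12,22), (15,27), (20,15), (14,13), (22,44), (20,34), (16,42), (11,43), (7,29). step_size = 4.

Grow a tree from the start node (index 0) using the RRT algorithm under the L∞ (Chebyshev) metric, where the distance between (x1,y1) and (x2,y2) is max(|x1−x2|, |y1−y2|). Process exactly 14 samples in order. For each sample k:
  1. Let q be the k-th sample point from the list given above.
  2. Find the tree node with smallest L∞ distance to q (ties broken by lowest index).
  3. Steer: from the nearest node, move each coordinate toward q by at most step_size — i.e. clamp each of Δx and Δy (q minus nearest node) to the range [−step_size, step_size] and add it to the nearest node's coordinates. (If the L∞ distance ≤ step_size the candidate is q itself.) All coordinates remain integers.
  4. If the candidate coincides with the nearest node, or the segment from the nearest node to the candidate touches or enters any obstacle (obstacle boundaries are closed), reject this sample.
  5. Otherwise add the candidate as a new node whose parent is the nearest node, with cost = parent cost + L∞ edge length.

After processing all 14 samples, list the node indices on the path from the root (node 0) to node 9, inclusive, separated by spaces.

Path: 0 1 3 4 6 9

1. q=(15,44) nearest=0 d=43 new=(4,5) → add node 1 parent=0 cost=4
2. q=(11,0) nearest=1 d=7 new=(8,1) → add node 2 parent=1 cost=8
3. q=(2,34) nearest=1 d=29 new=(2,9) → add node 3 parent=1 cost=8
4. q=(21,43) nearest=3 d=34 new=(6,13) → add node 4 parent=3 cost=12
5. q=(13,10) nearest=4 d=7 new=(10,10) → add node 5 parent=4 cost=16
6. q=(12,22) nearest=4 d=9 new=(10,17) → add node 6 parent=4 cost=16
7. q=(15,27) nearest=6 d=10 new=(14,21) → blocked by [11,14]×[18,23], reject
8. q=(20,15) nearest=5 d=10 new=(14,14) → add node 7 parent=5 cost=20
9. q=(14,13) nearest=7 d=1 new=(14,13) → add node 8 parent=7 cost=21
10. q=(22,44) nearest=6 d=27 new=(14,21) → blocked by [11,14]×[18,23], reject
11. q=(20,34) nearest=6 d=17 new=(14,21) → blocked by [11,14]×[18,23], reject
12. q=(16,42) nearest=6 d=25 new=(14,21) → blocked by [11,14]×[18,23], reject
13. q=(11,43) nearest=6 d=26 new=(11,21) → blocked by [11,14]×[18,23], reject
14. q=(7,29) nearest=6 d=12 new=(7,21) → add node 9 parent=6 cost=20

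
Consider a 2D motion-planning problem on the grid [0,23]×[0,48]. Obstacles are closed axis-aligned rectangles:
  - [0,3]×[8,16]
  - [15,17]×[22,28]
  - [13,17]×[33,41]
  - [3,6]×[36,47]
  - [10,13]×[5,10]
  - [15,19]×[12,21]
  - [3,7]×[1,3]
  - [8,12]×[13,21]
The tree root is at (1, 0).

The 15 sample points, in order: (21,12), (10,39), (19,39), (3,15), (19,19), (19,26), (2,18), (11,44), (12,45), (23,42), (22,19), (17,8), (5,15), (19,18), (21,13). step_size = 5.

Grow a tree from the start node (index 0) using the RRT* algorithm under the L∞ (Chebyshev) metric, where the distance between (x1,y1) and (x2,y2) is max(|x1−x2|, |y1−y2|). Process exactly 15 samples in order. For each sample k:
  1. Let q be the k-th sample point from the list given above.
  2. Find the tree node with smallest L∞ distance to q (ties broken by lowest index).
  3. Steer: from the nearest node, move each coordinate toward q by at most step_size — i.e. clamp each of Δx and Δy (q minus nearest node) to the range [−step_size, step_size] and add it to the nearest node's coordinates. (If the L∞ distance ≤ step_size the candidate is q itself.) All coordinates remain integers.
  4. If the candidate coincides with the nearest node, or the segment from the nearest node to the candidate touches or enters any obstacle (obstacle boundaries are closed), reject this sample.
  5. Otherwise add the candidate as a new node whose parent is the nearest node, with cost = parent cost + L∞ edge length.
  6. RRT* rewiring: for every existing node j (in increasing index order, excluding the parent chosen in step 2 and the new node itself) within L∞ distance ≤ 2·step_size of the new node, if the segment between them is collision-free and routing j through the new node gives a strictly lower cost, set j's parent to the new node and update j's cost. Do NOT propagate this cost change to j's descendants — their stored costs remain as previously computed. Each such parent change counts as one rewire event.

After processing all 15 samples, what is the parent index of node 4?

1. q=(21,12) nearest=0 d=20 new=(6,5) → blocked by [3,7]×[1,3], reject
2. q=(10,39) nearest=0 d=39 new=(6,5) → blocked by [3,7]×[1,3], reject
3. q=(19,39) nearest=0 d=39 new=(6,5) → blocked by [3,7]×[1,3], reject
4. q=(3,15) nearest=0 d=15 new=(3,5) → add node 1 parent=0 cost=5
5. q=(19,19) nearest=1 d=16 new=(8,10) → add node 2 parent=1 cost=10
6. q=(19,26) nearest=2 d=16 new=(13,15) → blocked by [8,12]×[13,21], reject
7. q=(2,18) nearest=2 d=8 new=(3,15) → blocked by [0,3]×[8,16], reject
8. q=(11,44) nearest=2 d=34 new=(11,15) → blocked by [8,12]×[13,21], reject
9. q=(12,45) nearest=2 d=35 new=(12,15) → blocked by [8,12]×[13,21], reject
10. q=(23,42) nearest=2 d=32 new=(13,15) → blocked by [8,12]×[13,21], reject
11. q=(22,19) nearest=2 d=14 new=(13,15) → blocked by [8,12]×[13,21], reject
12. q=(17,8) nearest=2 d=9 new=(13,8) → blocked by [10,13]×[5,10], reject
13. q=(5,15) nearest=2 d=5 new=(5,15) → add node 3 parent=2 cost=15
14. q=(19,18) nearest=2 d=11 new=(13,15) → blocked by [8,12]×[13,21], reject
15. q=(21,13) nearest=2 d=13 new=(13,13) → add node 4 parent=2 cost=15

Parent of node 4: 2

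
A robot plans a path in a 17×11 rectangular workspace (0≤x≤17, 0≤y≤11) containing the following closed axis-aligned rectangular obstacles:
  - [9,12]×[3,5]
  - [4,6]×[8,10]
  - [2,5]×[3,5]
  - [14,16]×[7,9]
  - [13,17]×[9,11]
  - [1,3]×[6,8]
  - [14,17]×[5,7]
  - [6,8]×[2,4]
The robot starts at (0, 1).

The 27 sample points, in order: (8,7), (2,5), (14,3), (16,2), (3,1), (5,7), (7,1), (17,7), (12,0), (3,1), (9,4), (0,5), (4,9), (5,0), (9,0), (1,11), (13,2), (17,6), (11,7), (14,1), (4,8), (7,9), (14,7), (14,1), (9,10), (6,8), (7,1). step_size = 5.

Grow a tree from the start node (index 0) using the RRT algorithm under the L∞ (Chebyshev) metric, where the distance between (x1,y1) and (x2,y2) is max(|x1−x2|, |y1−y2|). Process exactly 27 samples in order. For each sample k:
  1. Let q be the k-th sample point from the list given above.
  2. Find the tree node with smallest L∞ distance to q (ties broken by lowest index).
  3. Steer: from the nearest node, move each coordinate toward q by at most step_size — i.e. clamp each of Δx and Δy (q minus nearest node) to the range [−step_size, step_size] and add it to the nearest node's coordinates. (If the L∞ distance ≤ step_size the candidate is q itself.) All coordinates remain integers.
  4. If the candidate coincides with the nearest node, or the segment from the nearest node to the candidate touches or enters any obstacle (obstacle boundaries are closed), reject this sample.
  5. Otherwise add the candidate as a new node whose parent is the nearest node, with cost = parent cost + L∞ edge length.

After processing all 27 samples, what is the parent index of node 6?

Parent of node 6: 1

1. q=(8,7) nearest=0 d=8 new=(5,6) → blocked by [2,5]×[3,5], reject
2. q=(2,5) nearest=0 d=4 new=(2,5) → blocked by [2,5]×[3,5], reject
3. q=(14,3) nearest=0 d=14 new=(5,3) → blocked by [2,5]×[3,5], reject
4. q=(16,2) nearest=0 d=16 new=(5,2) → add node 1 parent=0 cost=5
5. q=(3,1) nearest=1 d=2 new=(3,1) → add node 2 parent=1 cost=7
6. q=(5,7) nearest=1 d=5 new=(5,7) → blocked by [2,5]×[3,5], reject
7. q=(7,1) nearest=1 d=2 new=(7,1) → add node 3 parent=1 cost=7
8. q=(17,7) nearest=3 d=10 new=(12,6) → blocked by [9,12]×[3,5], reject
9. q=(12,0) nearest=3 d=5 new=(12,0) → add node 4 parent=3 cost=12
10. q=(3,1) nearest=2 d=0 → coincident, reject
11. q=(9,4) nearest=3 d=3 new=(9,4) → blocked by [9,12]×[3,5], reject
12. q=(0,5) nearest=0 d=4 new=(0,5) → add node 5 parent=0 cost=4
13. q=(4,9) nearest=5 d=4 new=(4,9) → blocked by [4,6]×[8,10], reject
14. q=(5,0) nearest=1 d=2 new=(5,0) → add node 6 parent=1 cost=7
15. q=(9,0) nearest=3 d=2 new=(9,0) → add node 7 parent=3 cost=9
16. q=(1,11) nearest=5 d=6 new=(1,10) → add node 8 parent=5 cost=9
17. q=(13,2) nearest=4 d=2 new=(13,2) → add node 9 parent=4 cost=14
18. q=(17,6) nearest=9 d=4 new=(17,6) → blocked by [14,17]×[5,7], reject
19. q=(11,7) nearest=9 d=5 new=(11,7) → blocked by [9,12]×[3,5], reject
20. q=(14,1) nearest=9 d=1 new=(14,1) → add node 10 parent=9 cost=15
21. q=(4,8) nearest=8 d=3 new=(4,8) → blocked by [4,6]×[8,10], reject
22. q=(7,9) nearest=8 d=6 new=(6,9) → blocked by [4,6]×[8,10], reject
23. q=(14,7) nearest=9 d=5 new=(14,7) → blocked by [14,16]×[7,9], reject
24. q=(14,1) nearest=10 d=0 → coincident, reject
25. q=(9,10) nearest=1 d=8 new=(9,7) → blocked by [6,8]×[2,4], reject
26. q=(6,8) nearest=8 d=5 new=(6,8) → blocked by [4,6]×[8,10], reject
27. q=(7,1) nearest=3 d=0 → coincident, reject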